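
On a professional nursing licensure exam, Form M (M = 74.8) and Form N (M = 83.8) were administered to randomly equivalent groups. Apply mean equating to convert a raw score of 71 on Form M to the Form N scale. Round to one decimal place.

Mean equating: y = x + (M_Y − M_X) = 71 + (83.8 − 74.8) = 80.0

80.0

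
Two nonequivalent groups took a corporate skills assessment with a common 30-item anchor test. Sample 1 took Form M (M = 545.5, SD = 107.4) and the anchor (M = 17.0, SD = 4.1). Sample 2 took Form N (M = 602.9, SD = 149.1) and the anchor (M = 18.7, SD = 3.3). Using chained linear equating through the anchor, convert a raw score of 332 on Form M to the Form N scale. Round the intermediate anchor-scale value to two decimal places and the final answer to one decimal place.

Form M → anchor (Sample 1): v = (4.1/107.4)(332 − 545.5) + 17.0 = 8.85
anchor → Form N (Sample 2): y = (149.1/3.3)(8.85 − 18.7) + 602.9 = 157.9

157.9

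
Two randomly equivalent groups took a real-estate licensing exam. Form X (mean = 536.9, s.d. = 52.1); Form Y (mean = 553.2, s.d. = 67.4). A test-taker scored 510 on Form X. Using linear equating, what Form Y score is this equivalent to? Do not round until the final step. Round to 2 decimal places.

518.40

Linear equating: y = (SD_Y/SD_X)(x − M_X) + M_Y
y = (67.4/52.1)(510 − 536.9) + 553.2
y = 1.293666 × -26.9 + 553.2 = -34.7996 + 553.2 = 518.40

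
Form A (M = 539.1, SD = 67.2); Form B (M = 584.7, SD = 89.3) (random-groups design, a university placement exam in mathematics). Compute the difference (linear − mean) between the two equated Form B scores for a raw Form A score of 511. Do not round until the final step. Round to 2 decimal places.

Mean-equated: 511 + (584.7 − 539.1) = 556.60
Linear-equated: (89.3/67.2)(511 − 539.1) + 584.7 = 547.359
Difference = 547.359 − 556.60 = -9.24

-9.24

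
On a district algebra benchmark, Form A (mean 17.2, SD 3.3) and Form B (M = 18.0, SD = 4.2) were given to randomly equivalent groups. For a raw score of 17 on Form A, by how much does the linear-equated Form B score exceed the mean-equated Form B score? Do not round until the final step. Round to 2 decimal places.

-0.05

Mean-equated: 17 + (18.0 − 17.2) = 17.80
Linear-equated: (4.2/3.3)(17 − 17.2) + 18.0 = 17.745
Difference = 17.745 − 17.80 = -0.05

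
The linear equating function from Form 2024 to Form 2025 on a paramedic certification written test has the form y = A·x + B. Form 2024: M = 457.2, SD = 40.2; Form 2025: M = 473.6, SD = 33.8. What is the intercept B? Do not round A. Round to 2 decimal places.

89.19

A = SD_Y / SD_X = 33.8 / 40.2 = 0.840796
B = M_Y − A·M_X = 473.6 − 0.840796 × 457.2 = 89.19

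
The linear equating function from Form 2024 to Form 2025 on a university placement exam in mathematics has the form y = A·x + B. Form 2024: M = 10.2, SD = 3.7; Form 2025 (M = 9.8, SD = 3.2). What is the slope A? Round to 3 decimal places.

0.865

A = SD_Y / SD_X = 3.2 / 3.7 = 0.865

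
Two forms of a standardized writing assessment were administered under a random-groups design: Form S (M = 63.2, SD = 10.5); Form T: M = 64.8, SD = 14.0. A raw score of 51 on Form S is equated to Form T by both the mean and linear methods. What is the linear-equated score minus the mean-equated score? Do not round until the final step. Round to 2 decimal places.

Mean-equated: 51 + (64.8 − 63.2) = 52.60
Linear-equated: (14.0/10.5)(51 − 63.2) + 64.8 = 48.533
Difference = 48.533 − 52.60 = -4.07

-4.07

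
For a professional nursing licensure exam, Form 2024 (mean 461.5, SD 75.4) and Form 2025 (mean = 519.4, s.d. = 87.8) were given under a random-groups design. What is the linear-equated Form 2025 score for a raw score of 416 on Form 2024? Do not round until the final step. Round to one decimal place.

Linear equating: y = (SD_Y/SD_X)(x − M_X) + M_Y
y = (87.8/75.4)(416 − 461.5) + 519.4
y = 1.164456 × -45.5 + 519.4 = -52.9828 + 519.4 = 466.4

466.4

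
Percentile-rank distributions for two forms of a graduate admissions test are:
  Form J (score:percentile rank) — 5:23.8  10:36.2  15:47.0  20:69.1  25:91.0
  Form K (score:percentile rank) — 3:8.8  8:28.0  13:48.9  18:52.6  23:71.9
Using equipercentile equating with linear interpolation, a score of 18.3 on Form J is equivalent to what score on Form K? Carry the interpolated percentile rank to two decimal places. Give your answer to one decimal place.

20.3

PR of 18.3 on Form J: 47.0 + (18.3 − 15)/(20 − 15) × (69.1 − 47.0) = 61.59
On Form K, PR 61.59 falls between score 18 (PR 52.6) and 23 (PR 71.9).
Interpolate: 18 + (61.59 − 52.6)/(71.9 − 52.6) × (23 − 18) = 20.3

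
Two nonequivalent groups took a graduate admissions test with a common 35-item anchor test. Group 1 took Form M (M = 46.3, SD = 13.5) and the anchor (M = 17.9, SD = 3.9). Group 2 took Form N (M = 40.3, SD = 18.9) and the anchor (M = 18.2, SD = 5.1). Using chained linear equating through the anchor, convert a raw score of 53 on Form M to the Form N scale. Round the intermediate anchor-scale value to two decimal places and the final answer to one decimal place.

Form M → anchor (Group 1): v = (3.9/13.5)(53 − 46.3) + 17.9 = 19.84
anchor → Form N (Group 2): y = (18.9/5.1)(19.84 − 18.2) + 40.3 = 46.4

46.4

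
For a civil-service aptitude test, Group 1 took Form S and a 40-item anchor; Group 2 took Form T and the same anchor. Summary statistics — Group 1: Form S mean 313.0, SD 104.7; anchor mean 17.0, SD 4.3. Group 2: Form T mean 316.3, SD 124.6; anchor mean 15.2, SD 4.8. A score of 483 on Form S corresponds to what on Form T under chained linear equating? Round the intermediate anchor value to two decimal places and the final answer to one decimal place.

Form S → anchor (Group 1): v = (4.3/104.7)(483 − 313.0) + 17.0 = 23.98
anchor → Form T (Group 2): y = (124.6/4.8)(23.98 − 15.2) + 316.3 = 544.2

544.2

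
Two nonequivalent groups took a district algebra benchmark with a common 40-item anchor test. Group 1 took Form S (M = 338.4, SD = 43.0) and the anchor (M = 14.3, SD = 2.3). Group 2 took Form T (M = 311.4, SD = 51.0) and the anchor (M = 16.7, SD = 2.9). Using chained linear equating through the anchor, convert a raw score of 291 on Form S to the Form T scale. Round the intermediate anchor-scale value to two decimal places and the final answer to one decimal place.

224.5

Form S → anchor (Group 1): v = (2.3/43.0)(291 − 338.4) + 14.3 = 11.76
anchor → Form T (Group 2): y = (51.0/2.9)(11.76 − 16.7) + 311.4 = 224.5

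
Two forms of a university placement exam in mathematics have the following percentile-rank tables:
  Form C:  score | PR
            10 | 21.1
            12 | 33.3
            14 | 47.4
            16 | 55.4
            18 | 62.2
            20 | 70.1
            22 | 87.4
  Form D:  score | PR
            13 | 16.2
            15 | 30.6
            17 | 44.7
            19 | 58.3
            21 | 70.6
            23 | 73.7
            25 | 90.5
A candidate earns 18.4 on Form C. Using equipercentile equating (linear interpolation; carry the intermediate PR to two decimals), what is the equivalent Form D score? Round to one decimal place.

PR of 18.4 on Form C: 62.2 + (18.4 − 18)/(20 − 18) × (70.1 − 62.2) = 63.78
On Form D, PR 63.78 falls between score 19 (PR 58.3) and 21 (PR 70.6).
Interpolate: 19 + (63.78 − 58.3)/(70.6 − 58.3) × (21 − 19) = 19.9

19.9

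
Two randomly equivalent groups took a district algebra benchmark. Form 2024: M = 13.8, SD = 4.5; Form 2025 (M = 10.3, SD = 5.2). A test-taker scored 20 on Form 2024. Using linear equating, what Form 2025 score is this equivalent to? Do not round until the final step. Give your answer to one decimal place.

17.5

Linear equating: y = (SD_Y/SD_X)(x − M_X) + M_Y
y = (5.2/4.5)(20 − 13.8) + 10.3
y = 1.155556 × 6.2 + 10.3 = 7.1644 + 10.3 = 17.5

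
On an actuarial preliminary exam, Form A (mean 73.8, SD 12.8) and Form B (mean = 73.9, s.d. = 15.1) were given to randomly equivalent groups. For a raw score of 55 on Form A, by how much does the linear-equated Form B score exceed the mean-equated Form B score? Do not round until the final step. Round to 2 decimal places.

Mean-equated: 55 + (73.9 − 73.8) = 55.10
Linear-equated: (15.1/12.8)(55 − 73.8) + 73.9 = 51.722
Difference = 51.722 − 55.10 = -3.38

-3.38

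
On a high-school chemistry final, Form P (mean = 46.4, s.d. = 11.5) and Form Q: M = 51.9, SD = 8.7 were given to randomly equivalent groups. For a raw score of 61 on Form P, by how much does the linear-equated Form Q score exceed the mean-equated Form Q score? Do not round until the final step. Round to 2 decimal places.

Mean-equated: 61 + (51.9 − 46.4) = 66.50
Linear-equated: (8.7/11.5)(61 − 46.4) + 51.9 = 62.945
Difference = 62.945 − 66.50 = -3.55

-3.55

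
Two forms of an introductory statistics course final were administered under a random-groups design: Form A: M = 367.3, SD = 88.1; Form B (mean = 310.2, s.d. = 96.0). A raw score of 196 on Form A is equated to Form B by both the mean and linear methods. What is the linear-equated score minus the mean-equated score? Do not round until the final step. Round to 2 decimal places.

Mean-equated: 196 + (310.2 − 367.3) = 138.90
Linear-equated: (96.0/88.1)(196 − 367.3) + 310.2 = 123.539
Difference = 123.539 − 138.90 = -15.36

-15.36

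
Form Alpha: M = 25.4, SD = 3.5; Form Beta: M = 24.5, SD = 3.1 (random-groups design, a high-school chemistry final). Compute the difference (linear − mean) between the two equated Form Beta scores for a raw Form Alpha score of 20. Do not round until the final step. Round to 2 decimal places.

0.62

Mean-equated: 20 + (24.5 − 25.4) = 19.10
Linear-equated: (3.1/3.5)(20 − 25.4) + 24.5 = 19.717
Difference = 19.717 − 19.10 = 0.62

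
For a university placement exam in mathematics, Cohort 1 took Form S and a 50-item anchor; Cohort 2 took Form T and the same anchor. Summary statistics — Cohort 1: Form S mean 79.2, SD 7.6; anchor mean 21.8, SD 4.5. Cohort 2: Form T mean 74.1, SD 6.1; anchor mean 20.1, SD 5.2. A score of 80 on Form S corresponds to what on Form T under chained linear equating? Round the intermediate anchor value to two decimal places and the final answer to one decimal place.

Form S → anchor (Cohort 1): v = (4.5/7.6)(80 − 79.2) + 21.8 = 22.27
anchor → Form T (Cohort 2): y = (6.1/5.2)(22.27 − 20.1) + 74.1 = 76.6

76.6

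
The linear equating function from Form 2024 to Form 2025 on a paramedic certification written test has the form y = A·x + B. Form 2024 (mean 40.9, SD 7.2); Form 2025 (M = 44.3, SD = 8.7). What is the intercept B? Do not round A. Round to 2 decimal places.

A = SD_Y / SD_X = 8.7 / 7.2 = 1.208333
B = M_Y − A·M_X = 44.3 − 1.208333 × 40.9 = -5.12

-5.12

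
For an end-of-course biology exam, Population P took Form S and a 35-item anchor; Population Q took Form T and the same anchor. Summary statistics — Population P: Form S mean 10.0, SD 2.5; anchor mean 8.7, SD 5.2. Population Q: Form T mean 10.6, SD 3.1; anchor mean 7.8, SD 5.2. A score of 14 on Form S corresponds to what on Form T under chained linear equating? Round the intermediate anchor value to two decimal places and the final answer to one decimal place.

Form S → anchor (Population P): v = (5.2/2.5)(14 − 10.0) + 8.7 = 17.02
anchor → Form T (Population Q): y = (3.1/5.2)(17.02 − 7.8) + 10.6 = 16.1

16.1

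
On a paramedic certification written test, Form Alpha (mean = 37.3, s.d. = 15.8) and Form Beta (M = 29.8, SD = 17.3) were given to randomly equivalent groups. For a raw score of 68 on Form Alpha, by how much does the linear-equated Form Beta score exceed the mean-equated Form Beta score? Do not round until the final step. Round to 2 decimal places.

2.91

Mean-equated: 68 + (29.8 − 37.3) = 60.50
Linear-equated: (17.3/15.8)(68 − 37.3) + 29.8 = 63.415
Difference = 63.415 − 60.50 = 2.91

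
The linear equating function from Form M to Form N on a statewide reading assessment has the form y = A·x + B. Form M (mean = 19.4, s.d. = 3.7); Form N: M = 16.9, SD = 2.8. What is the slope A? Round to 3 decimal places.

A = SD_Y / SD_X = 2.8 / 3.7 = 0.757

0.757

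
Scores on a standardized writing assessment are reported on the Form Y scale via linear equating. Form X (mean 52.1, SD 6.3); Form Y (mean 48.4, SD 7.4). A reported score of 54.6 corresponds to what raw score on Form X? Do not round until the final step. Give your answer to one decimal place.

57.4

Invert y = (SD_Y/SD_X)(x − M_X) + M_Y:
x = (SD_X/SD_Y)(y − M_Y) + M_X = (6.3/7.4)(54.6 − 48.4) + 52.1
x = 0.851351 × 6.200 + 52.1 = 57.4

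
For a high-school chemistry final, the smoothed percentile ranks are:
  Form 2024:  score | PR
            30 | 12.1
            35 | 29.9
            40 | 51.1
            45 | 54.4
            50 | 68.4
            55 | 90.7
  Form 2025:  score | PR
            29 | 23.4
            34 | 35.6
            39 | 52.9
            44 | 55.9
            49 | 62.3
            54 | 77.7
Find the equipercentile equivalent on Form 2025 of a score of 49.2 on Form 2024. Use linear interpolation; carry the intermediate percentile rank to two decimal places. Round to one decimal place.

PR of 49.2 on Form 2024: 54.4 + (49.2 − 45)/(50 − 45) × (68.4 − 54.4) = 66.16
On Form 2025, PR 66.16 falls between score 49 (PR 62.3) and 54 (PR 77.7).
Interpolate: 49 + (66.16 − 62.3)/(77.7 − 62.3) × (54 − 49) = 50.3

50.3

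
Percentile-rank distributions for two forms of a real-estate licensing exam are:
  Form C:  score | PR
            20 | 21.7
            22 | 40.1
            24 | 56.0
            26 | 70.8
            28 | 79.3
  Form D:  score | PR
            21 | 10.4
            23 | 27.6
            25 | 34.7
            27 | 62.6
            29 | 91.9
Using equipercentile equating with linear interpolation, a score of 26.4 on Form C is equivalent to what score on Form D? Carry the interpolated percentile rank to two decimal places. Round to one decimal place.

PR of 26.4 on Form C: 70.8 + (26.4 − 26)/(28 − 26) × (79.3 − 70.8) = 72.50
On Form D, PR 72.50 falls between score 27 (PR 62.6) and 29 (PR 91.9).
Interpolate: 27 + (72.50 − 62.6)/(91.9 − 62.6) × (29 − 27) = 27.7

27.7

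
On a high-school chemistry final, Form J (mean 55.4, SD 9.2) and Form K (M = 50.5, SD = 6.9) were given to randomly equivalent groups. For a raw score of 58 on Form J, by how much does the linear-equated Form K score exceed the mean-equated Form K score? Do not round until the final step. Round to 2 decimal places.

-0.65

Mean-equated: 58 + (50.5 − 55.4) = 53.10
Linear-equated: (6.9/9.2)(58 − 55.4) + 50.5 = 52.450
Difference = 52.450 − 53.10 = -0.65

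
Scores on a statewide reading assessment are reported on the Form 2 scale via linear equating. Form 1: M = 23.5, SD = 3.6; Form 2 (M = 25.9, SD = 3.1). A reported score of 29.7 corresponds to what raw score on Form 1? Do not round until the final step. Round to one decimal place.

27.9

Invert y = (SD_Y/SD_X)(x − M_X) + M_Y:
x = (SD_X/SD_Y)(y − M_Y) + M_X = (3.6/3.1)(29.7 − 25.9) + 23.5
x = 1.161290 × 3.800 + 23.5 = 27.9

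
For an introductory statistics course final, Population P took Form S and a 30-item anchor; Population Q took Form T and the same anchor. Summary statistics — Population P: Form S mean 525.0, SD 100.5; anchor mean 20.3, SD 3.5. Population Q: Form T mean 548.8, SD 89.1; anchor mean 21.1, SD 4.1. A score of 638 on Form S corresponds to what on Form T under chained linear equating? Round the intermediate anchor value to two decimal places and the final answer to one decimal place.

617.0

Form S → anchor (Population P): v = (3.5/100.5)(638 − 525.0) + 20.3 = 24.24
anchor → Form T (Population Q): y = (89.1/4.1)(24.24 − 21.1) + 548.8 = 617.0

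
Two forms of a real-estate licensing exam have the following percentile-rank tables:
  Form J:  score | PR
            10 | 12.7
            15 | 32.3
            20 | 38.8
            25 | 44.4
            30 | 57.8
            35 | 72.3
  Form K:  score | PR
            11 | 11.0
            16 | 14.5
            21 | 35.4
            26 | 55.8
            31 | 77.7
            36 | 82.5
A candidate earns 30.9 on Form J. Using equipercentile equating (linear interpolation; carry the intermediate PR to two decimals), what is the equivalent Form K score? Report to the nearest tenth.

PR of 30.9 on Form J: 57.8 + (30.9 − 30)/(35 − 30) × (72.3 − 57.8) = 60.41
On Form K, PR 60.41 falls between score 26 (PR 55.8) and 31 (PR 77.7).
Interpolate: 26 + (60.41 − 55.8)/(77.7 − 55.8) × (31 − 26) = 27.1

27.1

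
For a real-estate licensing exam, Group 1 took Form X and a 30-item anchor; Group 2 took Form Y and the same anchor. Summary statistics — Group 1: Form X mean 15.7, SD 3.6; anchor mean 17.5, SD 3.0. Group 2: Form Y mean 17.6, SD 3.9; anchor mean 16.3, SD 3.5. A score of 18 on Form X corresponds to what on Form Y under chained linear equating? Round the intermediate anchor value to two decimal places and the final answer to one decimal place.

Form X → anchor (Group 1): v = (3.0/3.6)(18 − 15.7) + 17.5 = 19.42
anchor → Form Y (Group 2): y = (3.9/3.5)(19.42 − 16.3) + 17.6 = 21.1

21.1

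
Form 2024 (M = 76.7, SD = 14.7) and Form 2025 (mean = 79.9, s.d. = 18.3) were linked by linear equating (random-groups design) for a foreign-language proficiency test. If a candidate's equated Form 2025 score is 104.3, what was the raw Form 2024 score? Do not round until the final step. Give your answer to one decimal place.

96.3

Invert y = (SD_Y/SD_X)(x − M_X) + M_Y:
x = (SD_X/SD_Y)(y − M_Y) + M_X = (14.7/18.3)(104.3 − 79.9) + 76.7
x = 0.803279 × 24.400 + 76.7 = 96.3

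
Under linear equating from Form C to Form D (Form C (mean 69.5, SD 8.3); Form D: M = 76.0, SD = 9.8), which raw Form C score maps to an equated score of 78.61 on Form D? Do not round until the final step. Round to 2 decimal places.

Invert y = (SD_Y/SD_X)(x − M_X) + M_Y:
x = (SD_X/SD_Y)(y − M_Y) + M_X = (8.3/9.8)(78.61 − 76.0) + 69.5
x = 0.846939 × 2.610 + 69.5 = 71.71

71.71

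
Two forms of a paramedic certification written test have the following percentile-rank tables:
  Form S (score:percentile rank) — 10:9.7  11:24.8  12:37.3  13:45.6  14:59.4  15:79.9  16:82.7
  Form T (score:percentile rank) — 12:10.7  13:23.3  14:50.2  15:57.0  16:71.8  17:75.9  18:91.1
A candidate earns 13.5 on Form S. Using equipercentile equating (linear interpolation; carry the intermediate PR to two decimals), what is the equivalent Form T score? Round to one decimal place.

14.3

PR of 13.5 on Form S: 45.6 + (13.5 − 13)/(14 − 13) × (59.4 − 45.6) = 52.50
On Form T, PR 52.50 falls between score 14 (PR 50.2) and 15 (PR 57.0).
Interpolate: 14 + (52.50 − 50.2)/(57.0 − 50.2) × (15 − 14) = 14.3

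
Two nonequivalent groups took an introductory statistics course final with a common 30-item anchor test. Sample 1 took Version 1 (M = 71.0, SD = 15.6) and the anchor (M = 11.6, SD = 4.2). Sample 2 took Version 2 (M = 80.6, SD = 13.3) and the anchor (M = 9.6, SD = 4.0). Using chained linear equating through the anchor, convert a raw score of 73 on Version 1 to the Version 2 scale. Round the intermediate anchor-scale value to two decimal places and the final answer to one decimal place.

Version 1 → anchor (Sample 1): v = (4.2/15.6)(73 − 71.0) + 11.6 = 12.14
anchor → Version 2 (Sample 2): y = (13.3/4.0)(12.14 − 9.6) + 80.6 = 89.0

89.0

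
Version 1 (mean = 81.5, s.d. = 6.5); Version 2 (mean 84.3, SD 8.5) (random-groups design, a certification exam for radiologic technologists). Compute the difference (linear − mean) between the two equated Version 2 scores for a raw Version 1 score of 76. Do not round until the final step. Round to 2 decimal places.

-1.69

Mean-equated: 76 + (84.3 − 81.5) = 78.80
Linear-equated: (8.5/6.5)(76 − 81.5) + 84.3 = 77.108
Difference = 77.108 − 78.80 = -1.69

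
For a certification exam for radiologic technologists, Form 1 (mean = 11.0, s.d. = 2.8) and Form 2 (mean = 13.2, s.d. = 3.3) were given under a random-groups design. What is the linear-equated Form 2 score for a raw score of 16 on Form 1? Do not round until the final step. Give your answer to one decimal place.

19.1

Linear equating: y = (SD_Y/SD_X)(x − M_X) + M_Y
y = (3.3/2.8)(16 − 11.0) + 13.2
y = 1.178571 × 5.0 + 13.2 = 5.8929 + 13.2 = 19.1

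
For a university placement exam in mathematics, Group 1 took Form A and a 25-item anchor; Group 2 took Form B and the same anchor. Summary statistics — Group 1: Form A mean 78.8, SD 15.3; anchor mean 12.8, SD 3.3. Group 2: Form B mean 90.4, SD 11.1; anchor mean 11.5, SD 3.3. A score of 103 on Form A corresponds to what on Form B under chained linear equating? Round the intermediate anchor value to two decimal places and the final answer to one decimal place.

Form A → anchor (Group 1): v = (3.3/15.3)(103 − 78.8) + 12.8 = 18.02
anchor → Form B (Group 2): y = (11.1/3.3)(18.02 − 11.5) + 90.4 = 112.3

112.3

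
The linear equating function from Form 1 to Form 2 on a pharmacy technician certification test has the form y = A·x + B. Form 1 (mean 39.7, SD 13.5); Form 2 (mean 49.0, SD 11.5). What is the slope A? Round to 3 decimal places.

A = SD_Y / SD_X = 11.5 / 13.5 = 0.852

0.852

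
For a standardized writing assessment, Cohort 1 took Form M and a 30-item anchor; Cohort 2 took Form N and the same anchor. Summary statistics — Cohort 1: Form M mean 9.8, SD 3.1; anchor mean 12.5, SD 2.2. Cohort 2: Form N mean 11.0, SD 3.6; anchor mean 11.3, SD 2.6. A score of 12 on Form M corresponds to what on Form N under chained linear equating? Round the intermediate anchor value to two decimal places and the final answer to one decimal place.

Form M → anchor (Cohort 1): v = (2.2/3.1)(12 − 9.8) + 12.5 = 14.06
anchor → Form N (Cohort 2): y = (3.6/2.6)(14.06 − 11.3) + 11.0 = 14.8

14.8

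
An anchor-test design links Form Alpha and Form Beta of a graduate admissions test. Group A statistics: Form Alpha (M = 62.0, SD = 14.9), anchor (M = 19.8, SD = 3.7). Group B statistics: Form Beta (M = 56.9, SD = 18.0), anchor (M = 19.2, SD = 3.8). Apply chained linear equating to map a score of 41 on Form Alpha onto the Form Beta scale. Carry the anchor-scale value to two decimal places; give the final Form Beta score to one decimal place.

Form Alpha → anchor (Group A): v = (3.7/14.9)(41 − 62.0) + 19.8 = 14.59
anchor → Form Beta (Group B): y = (18.0/3.8)(14.59 − 19.2) + 56.9 = 35.1

35.1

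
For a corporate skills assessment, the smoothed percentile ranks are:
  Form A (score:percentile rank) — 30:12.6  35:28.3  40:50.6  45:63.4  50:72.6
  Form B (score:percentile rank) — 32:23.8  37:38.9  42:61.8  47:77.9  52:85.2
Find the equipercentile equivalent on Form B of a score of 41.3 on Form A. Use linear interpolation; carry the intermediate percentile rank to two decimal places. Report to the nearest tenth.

40.3

PR of 41.3 on Form A: 50.6 + (41.3 − 40)/(45 − 40) × (63.4 − 50.6) = 53.93
On Form B, PR 53.93 falls between score 37 (PR 38.9) and 42 (PR 61.8).
Interpolate: 37 + (53.93 − 38.9)/(61.8 − 38.9) × (42 − 37) = 40.3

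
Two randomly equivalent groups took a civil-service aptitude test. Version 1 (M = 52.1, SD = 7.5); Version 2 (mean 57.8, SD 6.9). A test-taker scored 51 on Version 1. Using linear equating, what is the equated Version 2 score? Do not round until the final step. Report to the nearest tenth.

56.8

Linear equating: y = (SD_Y/SD_X)(x − M_X) + M_Y
y = (6.9/7.5)(51 − 52.1) + 57.8
y = 0.920000 × -1.1 + 57.8 = -1.0120 + 57.8 = 56.8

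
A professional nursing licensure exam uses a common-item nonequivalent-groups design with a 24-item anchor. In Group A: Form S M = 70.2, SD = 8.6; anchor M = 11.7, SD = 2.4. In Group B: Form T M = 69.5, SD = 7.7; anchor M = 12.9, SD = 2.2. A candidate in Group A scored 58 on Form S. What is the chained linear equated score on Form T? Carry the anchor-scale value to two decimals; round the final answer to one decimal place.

Form S → anchor (Group A): v = (2.4/8.6)(58 − 70.2) + 11.7 = 8.30
anchor → Form T (Group B): y = (7.7/2.2)(8.30 − 12.9) + 69.5 = 53.4

53.4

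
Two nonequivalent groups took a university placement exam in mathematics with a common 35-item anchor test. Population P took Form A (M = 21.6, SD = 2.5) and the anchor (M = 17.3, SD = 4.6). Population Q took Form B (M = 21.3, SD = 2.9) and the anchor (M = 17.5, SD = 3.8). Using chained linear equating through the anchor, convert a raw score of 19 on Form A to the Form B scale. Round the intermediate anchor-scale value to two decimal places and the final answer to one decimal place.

Form A → anchor (Population P): v = (4.6/2.5)(19 − 21.6) + 17.3 = 12.52
anchor → Form B (Population Q): y = (2.9/3.8)(12.52 − 17.5) + 21.3 = 17.5

17.5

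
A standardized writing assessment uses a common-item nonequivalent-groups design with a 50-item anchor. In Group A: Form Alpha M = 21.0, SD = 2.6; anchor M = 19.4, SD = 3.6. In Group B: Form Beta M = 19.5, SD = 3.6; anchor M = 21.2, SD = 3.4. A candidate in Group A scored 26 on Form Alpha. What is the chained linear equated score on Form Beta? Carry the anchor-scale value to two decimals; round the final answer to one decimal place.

Form Alpha → anchor (Group A): v = (3.6/2.6)(26 − 21.0) + 19.4 = 26.32
anchor → Form Beta (Group B): y = (3.6/3.4)(26.32 − 21.2) + 19.5 = 24.9

24.9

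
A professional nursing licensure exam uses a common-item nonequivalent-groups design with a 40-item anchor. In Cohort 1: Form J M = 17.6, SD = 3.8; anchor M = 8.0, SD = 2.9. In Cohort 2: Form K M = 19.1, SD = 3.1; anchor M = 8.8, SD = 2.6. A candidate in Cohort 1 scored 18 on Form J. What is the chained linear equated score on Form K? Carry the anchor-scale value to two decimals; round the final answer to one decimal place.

Form J → anchor (Cohort 1): v = (2.9/3.8)(18 − 17.6) + 8.0 = 8.31
anchor → Form K (Cohort 2): y = (3.1/2.6)(8.31 − 8.8) + 19.1 = 18.5

18.5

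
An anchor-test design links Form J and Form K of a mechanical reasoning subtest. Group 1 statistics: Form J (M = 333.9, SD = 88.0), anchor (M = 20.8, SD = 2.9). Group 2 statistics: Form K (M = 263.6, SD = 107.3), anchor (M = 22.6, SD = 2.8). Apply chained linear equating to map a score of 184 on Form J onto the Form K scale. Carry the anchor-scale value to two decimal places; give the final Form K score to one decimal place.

5.3

Form J → anchor (Group 1): v = (2.9/88.0)(184 − 333.9) + 20.8 = 15.86
anchor → Form K (Group 2): y = (107.3/2.8)(15.86 − 22.6) + 263.6 = 5.3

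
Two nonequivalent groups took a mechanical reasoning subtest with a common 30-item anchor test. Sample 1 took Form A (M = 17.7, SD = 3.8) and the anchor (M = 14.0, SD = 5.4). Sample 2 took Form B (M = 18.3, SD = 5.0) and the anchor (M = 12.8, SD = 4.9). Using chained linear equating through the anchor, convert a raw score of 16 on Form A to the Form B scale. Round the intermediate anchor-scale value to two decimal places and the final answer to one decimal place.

Form A → anchor (Sample 1): v = (5.4/3.8)(16 − 17.7) + 14.0 = 11.58
anchor → Form B (Sample 2): y = (5.0/4.9)(11.58 − 12.8) + 18.3 = 17.1

17.1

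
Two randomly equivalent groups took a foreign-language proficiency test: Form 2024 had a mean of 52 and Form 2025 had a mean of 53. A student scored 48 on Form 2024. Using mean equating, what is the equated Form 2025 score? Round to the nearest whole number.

49

Mean equating: y = x + (M_Y − M_X) = 48 + (53 − 52) = 49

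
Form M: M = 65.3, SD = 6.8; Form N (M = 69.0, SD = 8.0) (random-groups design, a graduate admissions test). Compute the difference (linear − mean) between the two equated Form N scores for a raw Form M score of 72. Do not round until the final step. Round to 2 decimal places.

1.18

Mean-equated: 72 + (69.0 − 65.3) = 75.70
Linear-equated: (8.0/6.8)(72 − 65.3) + 69.0 = 76.882
Difference = 76.882 − 75.70 = 1.18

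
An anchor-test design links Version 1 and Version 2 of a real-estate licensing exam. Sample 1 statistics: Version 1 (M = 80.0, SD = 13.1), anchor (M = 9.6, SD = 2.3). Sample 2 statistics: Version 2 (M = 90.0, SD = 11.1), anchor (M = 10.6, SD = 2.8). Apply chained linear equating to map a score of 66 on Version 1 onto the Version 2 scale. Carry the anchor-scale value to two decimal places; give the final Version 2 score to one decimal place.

Version 1 → anchor (Sample 1): v = (2.3/13.1)(66 − 80.0) + 9.6 = 7.14
anchor → Version 2 (Sample 2): y = (11.1/2.8)(7.14 − 10.6) + 90.0 = 76.3

76.3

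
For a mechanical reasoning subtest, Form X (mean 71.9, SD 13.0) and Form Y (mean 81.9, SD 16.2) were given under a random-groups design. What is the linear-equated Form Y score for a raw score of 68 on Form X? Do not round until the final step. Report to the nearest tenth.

77.0

Linear equating: y = (SD_Y/SD_X)(x − M_X) + M_Y
y = (16.2/13.0)(68 − 71.9) + 81.9
y = 1.246154 × -3.9 + 81.9 = -4.8600 + 81.9 = 77.0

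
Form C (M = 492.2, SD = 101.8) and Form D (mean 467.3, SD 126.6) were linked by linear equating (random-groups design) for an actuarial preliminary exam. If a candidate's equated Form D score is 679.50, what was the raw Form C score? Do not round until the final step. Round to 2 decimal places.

662.83

Invert y = (SD_Y/SD_X)(x − M_X) + M_Y:
x = (SD_X/SD_Y)(y − M_Y) + M_X = (101.8/126.6)(679.50 − 467.3) + 492.2
x = 0.804107 × 212.200 + 492.2 = 662.83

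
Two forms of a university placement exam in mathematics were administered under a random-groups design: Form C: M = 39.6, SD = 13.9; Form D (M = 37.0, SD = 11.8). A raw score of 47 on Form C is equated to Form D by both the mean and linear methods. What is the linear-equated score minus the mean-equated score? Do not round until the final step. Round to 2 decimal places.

-1.12

Mean-equated: 47 + (37.0 − 39.6) = 44.40
Linear-equated: (11.8/13.9)(47 − 39.6) + 37.0 = 43.282
Difference = 43.282 − 44.40 = -1.12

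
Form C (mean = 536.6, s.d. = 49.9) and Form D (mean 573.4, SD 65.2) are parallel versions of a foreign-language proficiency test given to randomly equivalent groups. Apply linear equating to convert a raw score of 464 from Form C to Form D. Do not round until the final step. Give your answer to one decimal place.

Linear equating: y = (SD_Y/SD_X)(x − M_X) + M_Y
y = (65.2/49.9)(464 − 536.6) + 573.4
y = 1.306613 × -72.6 + 573.4 = -94.8601 + 573.4 = 478.5

478.5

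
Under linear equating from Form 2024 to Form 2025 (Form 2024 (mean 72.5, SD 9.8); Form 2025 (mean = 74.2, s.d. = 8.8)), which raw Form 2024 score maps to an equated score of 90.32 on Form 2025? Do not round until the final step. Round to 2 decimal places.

Invert y = (SD_Y/SD_X)(x − M_X) + M_Y:
x = (SD_X/SD_Y)(y − M_Y) + M_X = (9.8/8.8)(90.32 − 74.2) + 72.5
x = 1.113636 × 16.120 + 72.5 = 90.45

90.45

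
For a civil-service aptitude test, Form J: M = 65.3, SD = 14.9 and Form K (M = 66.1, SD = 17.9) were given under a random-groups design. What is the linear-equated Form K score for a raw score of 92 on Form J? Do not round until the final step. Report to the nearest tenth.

98.2

Linear equating: y = (SD_Y/SD_X)(x − M_X) + M_Y
y = (17.9/14.9)(92 − 65.3) + 66.1
y = 1.201342 × 26.7 + 66.1 = 32.0758 + 66.1 = 98.2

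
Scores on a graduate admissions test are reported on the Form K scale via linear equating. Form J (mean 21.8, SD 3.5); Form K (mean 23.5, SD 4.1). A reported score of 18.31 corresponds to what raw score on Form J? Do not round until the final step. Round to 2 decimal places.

Invert y = (SD_Y/SD_X)(x − M_X) + M_Y:
x = (SD_X/SD_Y)(y − M_Y) + M_X = (3.5/4.1)(18.31 − 23.5) + 21.8
x = 0.853659 × -5.190 + 21.8 = 17.37

17.37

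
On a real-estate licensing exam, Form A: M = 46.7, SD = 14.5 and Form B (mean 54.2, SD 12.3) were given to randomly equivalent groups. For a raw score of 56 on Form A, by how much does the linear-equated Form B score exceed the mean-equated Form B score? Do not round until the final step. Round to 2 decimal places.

-1.41

Mean-equated: 56 + (54.2 − 46.7) = 63.50
Linear-equated: (12.3/14.5)(56 − 46.7) + 54.2 = 62.089
Difference = 62.089 − 63.50 = -1.41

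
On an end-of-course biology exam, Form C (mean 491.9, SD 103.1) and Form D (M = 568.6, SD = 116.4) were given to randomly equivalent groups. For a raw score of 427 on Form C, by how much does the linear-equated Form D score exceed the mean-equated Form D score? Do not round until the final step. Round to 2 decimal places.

-8.37

Mean-equated: 427 + (568.6 − 491.9) = 503.70
Linear-equated: (116.4/103.1)(427 − 491.9) + 568.6 = 495.328
Difference = 495.328 − 503.70 = -8.37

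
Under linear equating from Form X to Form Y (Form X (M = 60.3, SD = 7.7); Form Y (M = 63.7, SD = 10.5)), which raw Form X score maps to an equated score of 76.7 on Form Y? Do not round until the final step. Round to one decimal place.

69.8

Invert y = (SD_Y/SD_X)(x − M_X) + M_Y:
x = (SD_X/SD_Y)(y − M_Y) + M_X = (7.7/10.5)(76.7 − 63.7) + 60.3
x = 0.733333 × 13.000 + 60.3 = 69.8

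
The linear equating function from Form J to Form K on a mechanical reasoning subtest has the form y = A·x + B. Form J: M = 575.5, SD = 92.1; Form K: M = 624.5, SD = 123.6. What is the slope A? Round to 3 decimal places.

A = SD_Y / SD_X = 123.6 / 92.1 = 1.342

1.342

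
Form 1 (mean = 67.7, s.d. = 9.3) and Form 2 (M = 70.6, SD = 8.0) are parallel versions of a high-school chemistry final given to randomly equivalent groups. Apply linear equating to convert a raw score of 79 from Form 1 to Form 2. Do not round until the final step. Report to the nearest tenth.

Linear equating: y = (SD_Y/SD_X)(x − M_X) + M_Y
y = (8.0/9.3)(79 − 67.7) + 70.6
y = 0.860215 × 11.3 + 70.6 = 9.7204 + 70.6 = 80.3

80.3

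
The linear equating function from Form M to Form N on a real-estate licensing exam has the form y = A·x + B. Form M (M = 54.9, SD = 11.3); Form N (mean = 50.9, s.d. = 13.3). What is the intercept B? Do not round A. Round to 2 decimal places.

A = SD_Y / SD_X = 13.3 / 11.3 = 1.176991
B = M_Y − A·M_X = 50.9 − 1.176991 × 54.9 = -13.72

-13.72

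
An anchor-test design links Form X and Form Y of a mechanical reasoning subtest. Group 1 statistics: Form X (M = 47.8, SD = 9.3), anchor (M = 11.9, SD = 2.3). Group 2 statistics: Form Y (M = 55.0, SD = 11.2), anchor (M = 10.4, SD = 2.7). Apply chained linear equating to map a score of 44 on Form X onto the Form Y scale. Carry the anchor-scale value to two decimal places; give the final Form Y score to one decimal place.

Form X → anchor (Group 1): v = (2.3/9.3)(44 − 47.8) + 11.9 = 10.96
anchor → Form Y (Group 2): y = (11.2/2.7)(10.96 − 10.4) + 55.0 = 57.3

57.3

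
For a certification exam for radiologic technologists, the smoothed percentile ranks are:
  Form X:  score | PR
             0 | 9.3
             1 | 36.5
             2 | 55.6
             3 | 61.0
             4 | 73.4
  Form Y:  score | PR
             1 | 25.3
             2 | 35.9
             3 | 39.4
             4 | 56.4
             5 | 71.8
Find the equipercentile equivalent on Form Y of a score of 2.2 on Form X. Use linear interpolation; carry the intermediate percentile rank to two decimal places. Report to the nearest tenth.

4.0

PR of 2.2 on Form X: 55.6 + (2.2 − 2)/(3 − 2) × (61.0 − 55.6) = 56.68
On Form Y, PR 56.68 falls between score 4 (PR 56.4) and 5 (PR 71.8).
Interpolate: 4 + (56.68 − 56.4)/(71.8 − 56.4) × (5 − 4) = 4.0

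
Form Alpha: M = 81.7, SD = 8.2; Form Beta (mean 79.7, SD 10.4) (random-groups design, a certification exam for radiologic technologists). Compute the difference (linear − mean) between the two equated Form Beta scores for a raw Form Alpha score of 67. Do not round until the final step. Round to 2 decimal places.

-3.94

Mean-equated: 67 + (79.7 − 81.7) = 65.00
Linear-equated: (10.4/8.2)(67 − 81.7) + 79.7 = 61.056
Difference = 61.056 − 65.00 = -3.94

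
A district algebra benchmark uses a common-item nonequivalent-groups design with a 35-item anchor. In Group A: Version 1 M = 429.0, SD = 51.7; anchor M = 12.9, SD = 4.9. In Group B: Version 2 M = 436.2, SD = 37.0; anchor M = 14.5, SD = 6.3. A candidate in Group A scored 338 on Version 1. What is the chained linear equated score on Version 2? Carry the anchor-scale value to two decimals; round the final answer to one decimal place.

Version 1 → anchor (Group A): v = (4.9/51.7)(338 − 429.0) + 12.9 = 4.28
anchor → Version 2 (Group B): y = (37.0/6.3)(4.28 − 14.5) + 436.2 = 376.2

376.2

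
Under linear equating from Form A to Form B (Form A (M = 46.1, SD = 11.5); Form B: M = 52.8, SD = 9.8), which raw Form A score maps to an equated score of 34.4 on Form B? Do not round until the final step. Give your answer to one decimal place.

24.5

Invert y = (SD_Y/SD_X)(x − M_X) + M_Y:
x = (SD_X/SD_Y)(y − M_Y) + M_X = (11.5/9.8)(34.4 − 52.8) + 46.1
x = 1.173469 × -18.400 + 46.1 = 24.5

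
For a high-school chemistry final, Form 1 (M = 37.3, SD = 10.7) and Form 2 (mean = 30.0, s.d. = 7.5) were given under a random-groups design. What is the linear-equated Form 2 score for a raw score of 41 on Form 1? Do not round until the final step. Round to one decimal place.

32.6

Linear equating: y = (SD_Y/SD_X)(x − M_X) + M_Y
y = (7.5/10.7)(41 − 37.3) + 30.0
y = 0.700935 × 3.7 + 30.0 = 2.5935 + 30.0 = 32.6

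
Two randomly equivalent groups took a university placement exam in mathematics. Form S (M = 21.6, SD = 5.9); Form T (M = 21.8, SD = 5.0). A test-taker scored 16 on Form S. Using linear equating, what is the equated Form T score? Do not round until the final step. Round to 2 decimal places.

17.05

Linear equating: y = (SD_Y/SD_X)(x − M_X) + M_Y
y = (5.0/5.9)(16 − 21.6) + 21.8
y = 0.847458 × -5.6 + 21.8 = -4.7458 + 21.8 = 17.05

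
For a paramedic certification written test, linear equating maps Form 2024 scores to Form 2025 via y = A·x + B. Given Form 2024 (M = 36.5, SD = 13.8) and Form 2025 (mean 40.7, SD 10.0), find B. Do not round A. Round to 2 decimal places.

14.25

A = SD_Y / SD_X = 10.0 / 13.8 = 0.724638
B = M_Y − A·M_X = 40.7 − 0.724638 × 36.5 = 14.25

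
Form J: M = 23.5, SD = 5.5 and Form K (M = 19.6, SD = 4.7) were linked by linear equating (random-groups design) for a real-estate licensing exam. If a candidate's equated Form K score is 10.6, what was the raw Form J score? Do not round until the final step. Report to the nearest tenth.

Invert y = (SD_Y/SD_X)(x − M_X) + M_Y:
x = (SD_X/SD_Y)(y − M_Y) + M_X = (5.5/4.7)(10.6 − 19.6) + 23.5
x = 1.170213 × -9.000 + 23.5 = 13.0

13.0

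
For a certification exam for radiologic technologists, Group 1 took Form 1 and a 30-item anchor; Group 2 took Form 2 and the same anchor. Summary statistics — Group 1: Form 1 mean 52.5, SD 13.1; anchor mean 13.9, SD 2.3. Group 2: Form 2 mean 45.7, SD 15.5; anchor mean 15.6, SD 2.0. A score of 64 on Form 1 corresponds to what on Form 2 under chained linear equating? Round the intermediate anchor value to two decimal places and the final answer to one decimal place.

Form 1 → anchor (Group 1): v = (2.3/13.1)(64 − 52.5) + 13.9 = 15.92
anchor → Form 2 (Group 2): y = (15.5/2.0)(15.92 − 15.6) + 45.7 = 48.2

48.2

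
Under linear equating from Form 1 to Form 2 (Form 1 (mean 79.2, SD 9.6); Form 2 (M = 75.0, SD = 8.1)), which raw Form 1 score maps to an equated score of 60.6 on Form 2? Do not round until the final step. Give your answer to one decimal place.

62.1

Invert y = (SD_Y/SD_X)(x − M_X) + M_Y:
x = (SD_X/SD_Y)(y − M_Y) + M_X = (9.6/8.1)(60.6 − 75.0) + 79.2
x = 1.185185 × -14.400 + 79.2 = 62.1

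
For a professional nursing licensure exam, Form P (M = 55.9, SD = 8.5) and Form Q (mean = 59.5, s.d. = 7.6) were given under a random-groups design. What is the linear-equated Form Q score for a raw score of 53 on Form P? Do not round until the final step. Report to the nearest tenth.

56.9

Linear equating: y = (SD_Y/SD_X)(x − M_X) + M_Y
y = (7.6/8.5)(53 − 55.9) + 59.5
y = 0.894118 × -2.9 + 59.5 = -2.5929 + 59.5 = 56.9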